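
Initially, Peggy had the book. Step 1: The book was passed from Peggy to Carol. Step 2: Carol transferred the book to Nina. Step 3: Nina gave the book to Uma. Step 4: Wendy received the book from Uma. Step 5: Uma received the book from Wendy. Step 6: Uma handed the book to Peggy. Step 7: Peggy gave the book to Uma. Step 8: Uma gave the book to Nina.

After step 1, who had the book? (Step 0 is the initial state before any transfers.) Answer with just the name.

Tracking the book holder through step 1:
After step 0 (start): Peggy
After step 1: Carol

At step 1, the holder is Carol.

Answer: Carol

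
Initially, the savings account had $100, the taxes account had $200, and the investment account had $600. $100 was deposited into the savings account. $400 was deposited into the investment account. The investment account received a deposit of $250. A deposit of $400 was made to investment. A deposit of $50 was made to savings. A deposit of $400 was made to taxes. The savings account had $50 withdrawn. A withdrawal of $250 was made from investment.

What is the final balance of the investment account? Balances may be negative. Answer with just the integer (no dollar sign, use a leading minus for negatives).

Tracking account balances step by step:
Start: savings=100, taxes=200, investment=600
Event 1 (deposit 100 to savings): savings: 100 + 100 = 200. Balances: savings=200, taxes=200, investment=600
Event 2 (deposit 400 to investment): investment: 600 + 400 = 1000. Balances: savings=200, taxes=200, investment=1000
Event 3 (deposit 250 to investment): investment: 1000 + 250 = 1250. Balances: savings=200, taxes=200, investment=1250
Event 4 (deposit 400 to investment): investment: 1250 + 400 = 1650. Balances: savings=200, taxes=200, investment=1650
Event 5 (deposit 50 to savings): savings: 200 + 50 = 250. Balances: savings=250, taxes=200, investment=1650
Event 6 (deposit 400 to taxes): taxes: 200 + 400 = 600. Balances: savings=250, taxes=600, investment=1650
Event 7 (withdraw 50 from savings): savings: 250 - 50 = 200. Balances: savings=200, taxes=600, investment=1650
Event 8 (withdraw 250 from investment): investment: 1650 - 250 = 1400. Balances: savings=200, taxes=600, investment=1400

Final balance of investment: 1400

Answer: 1400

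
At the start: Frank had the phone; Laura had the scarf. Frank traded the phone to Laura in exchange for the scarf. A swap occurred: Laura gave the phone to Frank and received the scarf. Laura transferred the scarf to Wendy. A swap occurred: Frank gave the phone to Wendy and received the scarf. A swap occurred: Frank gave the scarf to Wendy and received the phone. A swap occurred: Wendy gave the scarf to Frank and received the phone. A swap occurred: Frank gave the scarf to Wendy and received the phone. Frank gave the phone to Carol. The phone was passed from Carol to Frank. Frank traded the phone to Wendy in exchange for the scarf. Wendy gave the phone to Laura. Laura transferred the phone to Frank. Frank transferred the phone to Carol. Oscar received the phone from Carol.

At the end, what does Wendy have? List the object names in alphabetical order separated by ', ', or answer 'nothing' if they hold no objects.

Tracking all object holders:
Start: phone:Frank, scarf:Laura
Event 1 (swap phone<->scarf: now phone:Laura, scarf:Frank). State: phone:Laura, scarf:Frank
Event 2 (swap phone<->scarf: now phone:Frank, scarf:Laura). State: phone:Frank, scarf:Laura
Event 3 (give scarf: Laura -> Wendy). State: phone:Frank, scarf:Wendy
Event 4 (swap phone<->scarf: now phone:Wendy, scarf:Frank). State: phone:Wendy, scarf:Frank
Event 5 (swap scarf<->phone: now scarf:Wendy, phone:Frank). State: phone:Frank, scarf:Wendy
Event 6 (swap scarf<->phone: now scarf:Frank, phone:Wendy). State: phone:Wendy, scarf:Frank
Event 7 (swap scarf<->phone: now scarf:Wendy, phone:Frank). State: phone:Frank, scarf:Wendy
Event 8 (give phone: Frank -> Carol). State: phone:Carol, scarf:Wendy
Event 9 (give phone: Carol -> Frank). State: phone:Frank, scarf:Wendy
Event 10 (swap phone<->scarf: now phone:Wendy, scarf:Frank). State: phone:Wendy, scarf:Frank
Event 11 (give phone: Wendy -> Laura). State: phone:Laura, scarf:Frank
Event 12 (give phone: Laura -> Frank). State: phone:Frank, scarf:Frank
Event 13 (give phone: Frank -> Carol). State: phone:Carol, scarf:Frank
Event 14 (give phone: Carol -> Oscar). State: phone:Oscar, scarf:Frank

Final state: phone:Oscar, scarf:Frank
Wendy holds: (nothing).

Answer: nothing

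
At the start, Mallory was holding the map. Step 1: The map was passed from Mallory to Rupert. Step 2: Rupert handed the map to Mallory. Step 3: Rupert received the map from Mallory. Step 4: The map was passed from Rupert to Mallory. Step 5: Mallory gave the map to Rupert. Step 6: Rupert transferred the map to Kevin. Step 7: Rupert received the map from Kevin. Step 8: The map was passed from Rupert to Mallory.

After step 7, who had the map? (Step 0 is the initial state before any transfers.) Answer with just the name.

Answer: Rupert

Derivation:
Tracking the map holder through step 7:
After step 0 (start): Mallory
After step 1: Rupert
After step 2: Mallory
After step 3: Rupert
After step 4: Mallory
After step 5: Rupert
After step 6: Kevin
After step 7: Rupert

At step 7, the holder is Rupert.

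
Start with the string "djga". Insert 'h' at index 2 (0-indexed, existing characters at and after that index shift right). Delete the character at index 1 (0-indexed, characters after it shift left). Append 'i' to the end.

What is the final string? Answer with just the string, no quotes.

Applying each edit step by step:
Start: "djga"
Op 1 (insert 'h' at idx 2): "djga" -> "djhga"
Op 2 (delete idx 1 = 'j'): "djhga" -> "dhga"
Op 3 (append 'i'): "dhga" -> "dhgai"

Answer: dhgai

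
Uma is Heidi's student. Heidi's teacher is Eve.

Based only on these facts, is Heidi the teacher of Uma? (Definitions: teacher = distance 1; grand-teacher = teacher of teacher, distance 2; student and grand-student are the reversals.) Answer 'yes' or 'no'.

Reconstructing the teacher chain from the given facts:
  Eve -> Heidi -> Uma
(each arrow means 'teacher of the next')
Positions in the chain (0 = top):
  position of Eve: 0
  position of Heidi: 1
  position of Uma: 2

Heidi is at position 1, Uma is at position 2; signed distance (j - i) = 1.
'teacher' requires j - i = 1. Actual distance is 1, so the relation HOLDS.

Answer: yes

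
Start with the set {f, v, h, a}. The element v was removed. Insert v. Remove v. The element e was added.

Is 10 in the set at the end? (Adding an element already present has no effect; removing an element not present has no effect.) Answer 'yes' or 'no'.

Answer: no

Derivation:
Tracking the set through each operation:
Start: {a, f, h, v}
Event 1 (remove v): removed. Set: {a, f, h}
Event 2 (add v): added. Set: {a, f, h, v}
Event 3 (remove v): removed. Set: {a, f, h}
Event 4 (add e): added. Set: {a, e, f, h}

Final set: {a, e, f, h} (size 4)
10 is NOT in the final set.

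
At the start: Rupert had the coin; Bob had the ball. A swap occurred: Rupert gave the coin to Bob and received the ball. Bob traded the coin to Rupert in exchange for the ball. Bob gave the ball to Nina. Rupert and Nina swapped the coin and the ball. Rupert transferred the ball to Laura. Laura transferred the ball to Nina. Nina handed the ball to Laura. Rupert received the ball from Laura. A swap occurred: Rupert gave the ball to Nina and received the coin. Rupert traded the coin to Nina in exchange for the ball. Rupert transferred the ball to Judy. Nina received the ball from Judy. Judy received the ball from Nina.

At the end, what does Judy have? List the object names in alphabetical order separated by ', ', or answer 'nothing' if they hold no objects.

Answer: ball

Derivation:
Tracking all object holders:
Start: coin:Rupert, ball:Bob
Event 1 (swap coin<->ball: now coin:Bob, ball:Rupert). State: coin:Bob, ball:Rupert
Event 2 (swap coin<->ball: now coin:Rupert, ball:Bob). State: coin:Rupert, ball:Bob
Event 3 (give ball: Bob -> Nina). State: coin:Rupert, ball:Nina
Event 4 (swap coin<->ball: now coin:Nina, ball:Rupert). State: coin:Nina, ball:Rupert
Event 5 (give ball: Rupert -> Laura). State: coin:Nina, ball:Laura
Event 6 (give ball: Laura -> Nina). State: coin:Nina, ball:Nina
Event 7 (give ball: Nina -> Laura). State: coin:Nina, ball:Laura
Event 8 (give ball: Laura -> Rupert). State: coin:Nina, ball:Rupert
Event 9 (swap ball<->coin: now ball:Nina, coin:Rupert). State: coin:Rupert, ball:Nina
Event 10 (swap coin<->ball: now coin:Nina, ball:Rupert). State: coin:Nina, ball:Rupert
Event 11 (give ball: Rupert -> Judy). State: coin:Nina, ball:Judy
Event 12 (give ball: Judy -> Nina). State: coin:Nina, ball:Nina
Event 13 (give ball: Nina -> Judy). State: coin:Nina, ball:Judy

Final state: coin:Nina, ball:Judy
Judy holds: ball.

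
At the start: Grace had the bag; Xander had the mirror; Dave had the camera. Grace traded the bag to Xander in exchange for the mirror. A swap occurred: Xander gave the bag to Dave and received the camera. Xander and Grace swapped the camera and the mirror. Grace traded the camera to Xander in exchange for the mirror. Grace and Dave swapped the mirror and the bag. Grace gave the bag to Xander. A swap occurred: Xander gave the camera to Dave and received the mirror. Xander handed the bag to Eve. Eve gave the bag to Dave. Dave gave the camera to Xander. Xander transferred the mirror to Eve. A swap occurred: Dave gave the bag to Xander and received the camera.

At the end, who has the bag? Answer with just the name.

Answer: Xander

Derivation:
Tracking all object holders:
Start: bag:Grace, mirror:Xander, camera:Dave
Event 1 (swap bag<->mirror: now bag:Xander, mirror:Grace). State: bag:Xander, mirror:Grace, camera:Dave
Event 2 (swap bag<->camera: now bag:Dave, camera:Xander). State: bag:Dave, mirror:Grace, camera:Xander
Event 3 (swap camera<->mirror: now camera:Grace, mirror:Xander). State: bag:Dave, mirror:Xander, camera:Grace
Event 4 (swap camera<->mirror: now camera:Xander, mirror:Grace). State: bag:Dave, mirror:Grace, camera:Xander
Event 5 (swap mirror<->bag: now mirror:Dave, bag:Grace). State: bag:Grace, mirror:Dave, camera:Xander
Event 6 (give bag: Grace -> Xander). State: bag:Xander, mirror:Dave, camera:Xander
Event 7 (swap camera<->mirror: now camera:Dave, mirror:Xander). State: bag:Xander, mirror:Xander, camera:Dave
Event 8 (give bag: Xander -> Eve). State: bag:Eve, mirror:Xander, camera:Dave
Event 9 (give bag: Eve -> Dave). State: bag:Dave, mirror:Xander, camera:Dave
Event 10 (give camera: Dave -> Xander). State: bag:Dave, mirror:Xander, camera:Xander
Event 11 (give mirror: Xander -> Eve). State: bag:Dave, mirror:Eve, camera:Xander
Event 12 (swap bag<->camera: now bag:Xander, camera:Dave). State: bag:Xander, mirror:Eve, camera:Dave

Final state: bag:Xander, mirror:Eve, camera:Dave
The bag is held by Xander.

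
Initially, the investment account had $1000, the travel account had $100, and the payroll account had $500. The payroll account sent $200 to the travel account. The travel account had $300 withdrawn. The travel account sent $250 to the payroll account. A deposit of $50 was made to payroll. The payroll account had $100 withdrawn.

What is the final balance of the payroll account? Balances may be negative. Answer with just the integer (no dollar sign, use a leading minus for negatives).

Tracking account balances step by step:
Start: investment=1000, travel=100, payroll=500
Event 1 (transfer 200 payroll -> travel): payroll: 500 - 200 = 300, travel: 100 + 200 = 300. Balances: investment=1000, travel=300, payroll=300
Event 2 (withdraw 300 from travel): travel: 300 - 300 = 0. Balances: investment=1000, travel=0, payroll=300
Event 3 (transfer 250 travel -> payroll): travel: 0 - 250 = -250, payroll: 300 + 250 = 550. Balances: investment=1000, travel=-250, payroll=550
Event 4 (deposit 50 to payroll): payroll: 550 + 50 = 600. Balances: investment=1000, travel=-250, payroll=600
Event 5 (withdraw 100 from payroll): payroll: 600 - 100 = 500. Balances: investment=1000, travel=-250, payroll=500

Final balance of payroll: 500

Answer: 500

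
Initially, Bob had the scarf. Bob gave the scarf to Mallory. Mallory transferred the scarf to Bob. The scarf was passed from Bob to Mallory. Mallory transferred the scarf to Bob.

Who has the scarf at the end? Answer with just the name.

Answer: Bob

Derivation:
Tracking the scarf through each event:
Start: Bob has the scarf.
After event 1: Mallory has the scarf.
After event 2: Bob has the scarf.
After event 3: Mallory has the scarf.
After event 4: Bob has the scarf.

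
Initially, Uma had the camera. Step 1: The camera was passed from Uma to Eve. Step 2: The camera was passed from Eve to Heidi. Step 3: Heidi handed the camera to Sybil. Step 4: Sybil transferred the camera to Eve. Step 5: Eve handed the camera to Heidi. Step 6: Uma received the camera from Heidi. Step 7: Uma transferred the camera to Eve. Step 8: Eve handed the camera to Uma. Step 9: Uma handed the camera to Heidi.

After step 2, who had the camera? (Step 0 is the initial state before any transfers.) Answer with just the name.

Answer: Heidi

Derivation:
Tracking the camera holder through step 2:
After step 0 (start): Uma
After step 1: Eve
After step 2: Heidi

At step 2, the holder is Heidi.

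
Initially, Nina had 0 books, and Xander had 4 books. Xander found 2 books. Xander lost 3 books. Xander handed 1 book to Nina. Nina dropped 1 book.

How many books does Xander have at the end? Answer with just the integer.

Tracking counts step by step:
Start: Nina=0, Xander=4
Event 1 (Xander +2): Xander: 4 -> 6. State: Nina=0, Xander=6
Event 2 (Xander -3): Xander: 6 -> 3. State: Nina=0, Xander=3
Event 3 (Xander -> Nina, 1): Xander: 3 -> 2, Nina: 0 -> 1. State: Nina=1, Xander=2
Event 4 (Nina -1): Nina: 1 -> 0. State: Nina=0, Xander=2

Xander's final count: 2

Answer: 2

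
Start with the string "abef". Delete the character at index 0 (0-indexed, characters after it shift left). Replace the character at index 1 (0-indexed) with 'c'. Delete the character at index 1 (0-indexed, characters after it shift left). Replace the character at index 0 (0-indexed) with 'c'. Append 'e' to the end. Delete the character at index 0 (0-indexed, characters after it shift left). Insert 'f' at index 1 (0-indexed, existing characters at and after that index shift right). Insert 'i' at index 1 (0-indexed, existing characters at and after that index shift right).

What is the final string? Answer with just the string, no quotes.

Answer: fife

Derivation:
Applying each edit step by step:
Start: "abef"
Op 1 (delete idx 0 = 'a'): "abef" -> "bef"
Op 2 (replace idx 1: 'e' -> 'c'): "bef" -> "bcf"
Op 3 (delete idx 1 = 'c'): "bcf" -> "bf"
Op 4 (replace idx 0: 'b' -> 'c'): "bf" -> "cf"
Op 5 (append 'e'): "cf" -> "cfe"
Op 6 (delete idx 0 = 'c'): "cfe" -> "fe"
Op 7 (insert 'f' at idx 1): "fe" -> "ffe"
Op 8 (insert 'i' at idx 1): "ffe" -> "fife"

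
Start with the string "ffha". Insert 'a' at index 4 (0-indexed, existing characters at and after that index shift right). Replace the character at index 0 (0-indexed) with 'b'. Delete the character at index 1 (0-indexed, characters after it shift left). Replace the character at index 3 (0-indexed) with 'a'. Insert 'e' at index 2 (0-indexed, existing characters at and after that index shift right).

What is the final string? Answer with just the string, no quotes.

Answer: bheaa

Derivation:
Applying each edit step by step:
Start: "ffha"
Op 1 (insert 'a' at idx 4): "ffha" -> "ffhaa"
Op 2 (replace idx 0: 'f' -> 'b'): "ffhaa" -> "bfhaa"
Op 3 (delete idx 1 = 'f'): "bfhaa" -> "bhaa"
Op 4 (replace idx 3: 'a' -> 'a'): "bhaa" -> "bhaa"
Op 5 (insert 'e' at idx 2): "bhaa" -> "bheaa"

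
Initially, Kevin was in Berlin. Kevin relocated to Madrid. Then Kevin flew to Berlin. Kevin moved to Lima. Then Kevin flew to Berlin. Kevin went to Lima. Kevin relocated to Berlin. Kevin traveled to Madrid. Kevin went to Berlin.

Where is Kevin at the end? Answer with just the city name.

Tracking Kevin's location:
Start: Kevin is in Berlin.
After move 1: Berlin -> Madrid. Kevin is in Madrid.
After move 2: Madrid -> Berlin. Kevin is in Berlin.
After move 3: Berlin -> Lima. Kevin is in Lima.
After move 4: Lima -> Berlin. Kevin is in Berlin.
After move 5: Berlin -> Lima. Kevin is in Lima.
After move 6: Lima -> Berlin. Kevin is in Berlin.
After move 7: Berlin -> Madrid. Kevin is in Madrid.
After move 8: Madrid -> Berlin. Kevin is in Berlin.

Answer: Berlin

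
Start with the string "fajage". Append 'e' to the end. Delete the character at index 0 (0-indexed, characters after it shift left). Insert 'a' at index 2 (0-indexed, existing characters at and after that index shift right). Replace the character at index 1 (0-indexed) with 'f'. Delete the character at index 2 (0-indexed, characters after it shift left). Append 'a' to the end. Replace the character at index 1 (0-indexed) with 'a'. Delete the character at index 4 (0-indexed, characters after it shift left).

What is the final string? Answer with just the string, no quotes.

Applying each edit step by step:
Start: "fajage"
Op 1 (append 'e'): "fajage" -> "fajagee"
Op 2 (delete idx 0 = 'f'): "fajagee" -> "ajagee"
Op 3 (insert 'a' at idx 2): "ajagee" -> "ajaagee"
Op 4 (replace idx 1: 'j' -> 'f'): "ajaagee" -> "afaagee"
Op 5 (delete idx 2 = 'a'): "afaagee" -> "afagee"
Op 6 (append 'a'): "afagee" -> "afageea"
Op 7 (replace idx 1: 'f' -> 'a'): "afageea" -> "aaageea"
Op 8 (delete idx 4 = 'e'): "aaageea" -> "aaagea"

Answer: aaagea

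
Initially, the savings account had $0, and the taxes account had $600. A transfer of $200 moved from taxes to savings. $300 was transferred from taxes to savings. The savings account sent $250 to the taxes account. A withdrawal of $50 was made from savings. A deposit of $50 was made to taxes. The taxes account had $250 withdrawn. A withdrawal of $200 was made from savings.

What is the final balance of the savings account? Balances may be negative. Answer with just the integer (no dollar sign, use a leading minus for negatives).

Tracking account balances step by step:
Start: savings=0, taxes=600
Event 1 (transfer 200 taxes -> savings): taxes: 600 - 200 = 400, savings: 0 + 200 = 200. Balances: savings=200, taxes=400
Event 2 (transfer 300 taxes -> savings): taxes: 400 - 300 = 100, savings: 200 + 300 = 500. Balances: savings=500, taxes=100
Event 3 (transfer 250 savings -> taxes): savings: 500 - 250 = 250, taxes: 100 + 250 = 350. Balances: savings=250, taxes=350
Event 4 (withdraw 50 from savings): savings: 250 - 50 = 200. Balances: savings=200, taxes=350
Event 5 (deposit 50 to taxes): taxes: 350 + 50 = 400. Balances: savings=200, taxes=400
Event 6 (withdraw 250 from taxes): taxes: 400 - 250 = 150. Balances: savings=200, taxes=150
Event 7 (withdraw 200 from savings): savings: 200 - 200 = 0. Balances: savings=0, taxes=150

Final balance of savings: 0

Answer: 0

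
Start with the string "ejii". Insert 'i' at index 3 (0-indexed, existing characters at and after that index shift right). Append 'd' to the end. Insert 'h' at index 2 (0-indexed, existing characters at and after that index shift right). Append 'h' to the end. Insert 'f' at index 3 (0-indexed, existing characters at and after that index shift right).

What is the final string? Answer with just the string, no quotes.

Answer: ejhfiiidh

Derivation:
Applying each edit step by step:
Start: "ejii"
Op 1 (insert 'i' at idx 3): "ejii" -> "ejiii"
Op 2 (append 'd'): "ejiii" -> "ejiiid"
Op 3 (insert 'h' at idx 2): "ejiiid" -> "ejhiiid"
Op 4 (append 'h'): "ejhiiid" -> "ejhiiidh"
Op 5 (insert 'f' at idx 3): "ejhiiidh" -> "ejhfiiidh"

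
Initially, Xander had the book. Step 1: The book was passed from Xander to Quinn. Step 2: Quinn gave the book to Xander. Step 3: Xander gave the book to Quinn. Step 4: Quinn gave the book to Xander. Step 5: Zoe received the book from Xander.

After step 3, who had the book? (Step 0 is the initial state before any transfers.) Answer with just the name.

Tracking the book holder through step 3:
After step 0 (start): Xander
After step 1: Quinn
After step 2: Xander
After step 3: Quinn

At step 3, the holder is Quinn.

Answer: Quinn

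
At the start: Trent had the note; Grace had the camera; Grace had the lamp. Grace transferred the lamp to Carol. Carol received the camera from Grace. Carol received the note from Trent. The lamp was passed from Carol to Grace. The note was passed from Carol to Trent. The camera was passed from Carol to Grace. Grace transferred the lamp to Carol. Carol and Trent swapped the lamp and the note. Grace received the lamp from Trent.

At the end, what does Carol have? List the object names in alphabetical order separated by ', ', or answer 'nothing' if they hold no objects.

Answer: note

Derivation:
Tracking all object holders:
Start: note:Trent, camera:Grace, lamp:Grace
Event 1 (give lamp: Grace -> Carol). State: note:Trent, camera:Grace, lamp:Carol
Event 2 (give camera: Grace -> Carol). State: note:Trent, camera:Carol, lamp:Carol
Event 3 (give note: Trent -> Carol). State: note:Carol, camera:Carol, lamp:Carol
Event 4 (give lamp: Carol -> Grace). State: note:Carol, camera:Carol, lamp:Grace
Event 5 (give note: Carol -> Trent). State: note:Trent, camera:Carol, lamp:Grace
Event 6 (give camera: Carol -> Grace). State: note:Trent, camera:Grace, lamp:Grace
Event 7 (give lamp: Grace -> Carol). State: note:Trent, camera:Grace, lamp:Carol
Event 8 (swap lamp<->note: now lamp:Trent, note:Carol). State: note:Carol, camera:Grace, lamp:Trent
Event 9 (give lamp: Trent -> Grace). State: note:Carol, camera:Grace, lamp:Grace

Final state: note:Carol, camera:Grace, lamp:Grace
Carol holds: note.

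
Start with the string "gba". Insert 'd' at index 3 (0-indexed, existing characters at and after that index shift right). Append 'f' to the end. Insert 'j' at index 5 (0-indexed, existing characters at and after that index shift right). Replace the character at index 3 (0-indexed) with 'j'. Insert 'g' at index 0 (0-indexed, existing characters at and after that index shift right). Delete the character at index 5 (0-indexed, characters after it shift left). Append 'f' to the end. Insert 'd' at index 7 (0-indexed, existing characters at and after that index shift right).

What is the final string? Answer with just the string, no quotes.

Applying each edit step by step:
Start: "gba"
Op 1 (insert 'd' at idx 3): "gba" -> "gbad"
Op 2 (append 'f'): "gbad" -> "gbadf"
Op 3 (insert 'j' at idx 5): "gbadf" -> "gbadfj"
Op 4 (replace idx 3: 'd' -> 'j'): "gbadfj" -> "gbajfj"
Op 5 (insert 'g' at idx 0): "gbajfj" -> "ggbajfj"
Op 6 (delete idx 5 = 'f'): "ggbajfj" -> "ggbajj"
Op 7 (append 'f'): "ggbajj" -> "ggbajjf"
Op 8 (insert 'd' at idx 7): "ggbajjf" -> "ggbajjfd"

Answer: ggbajjfd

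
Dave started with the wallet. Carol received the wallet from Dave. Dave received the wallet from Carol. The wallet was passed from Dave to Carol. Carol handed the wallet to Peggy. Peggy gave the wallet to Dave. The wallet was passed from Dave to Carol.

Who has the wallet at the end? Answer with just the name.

Tracking the wallet through each event:
Start: Dave has the wallet.
After event 1: Carol has the wallet.
After event 2: Dave has the wallet.
After event 3: Carol has the wallet.
After event 4: Peggy has the wallet.
After event 5: Dave has the wallet.
After event 6: Carol has the wallet.

Answer: Carol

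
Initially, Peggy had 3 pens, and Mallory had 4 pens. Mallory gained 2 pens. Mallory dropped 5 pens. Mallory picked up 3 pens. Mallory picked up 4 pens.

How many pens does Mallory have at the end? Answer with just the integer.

Tracking counts step by step:
Start: Peggy=3, Mallory=4
Event 1 (Mallory +2): Mallory: 4 -> 6. State: Peggy=3, Mallory=6
Event 2 (Mallory -5): Mallory: 6 -> 1. State: Peggy=3, Mallory=1
Event 3 (Mallory +3): Mallory: 1 -> 4. State: Peggy=3, Mallory=4
Event 4 (Mallory +4): Mallory: 4 -> 8. State: Peggy=3, Mallory=8

Mallory's final count: 8

Answer: 8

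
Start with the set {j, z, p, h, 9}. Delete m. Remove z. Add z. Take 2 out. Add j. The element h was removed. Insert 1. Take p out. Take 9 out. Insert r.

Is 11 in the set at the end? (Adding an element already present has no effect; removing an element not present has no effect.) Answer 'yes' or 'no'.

Tracking the set through each operation:
Start: {9, h, j, p, z}
Event 1 (remove m): not present, no change. Set: {9, h, j, p, z}
Event 2 (remove z): removed. Set: {9, h, j, p}
Event 3 (add z): added. Set: {9, h, j, p, z}
Event 4 (remove 2): not present, no change. Set: {9, h, j, p, z}
Event 5 (add j): already present, no change. Set: {9, h, j, p, z}
Event 6 (remove h): removed. Set: {9, j, p, z}
Event 7 (add 1): added. Set: {1, 9, j, p, z}
Event 8 (remove p): removed. Set: {1, 9, j, z}
Event 9 (remove 9): removed. Set: {1, j, z}
Event 10 (add r): added. Set: {1, j, r, z}

Final set: {1, j, r, z} (size 4)
11 is NOT in the final set.

Answer: no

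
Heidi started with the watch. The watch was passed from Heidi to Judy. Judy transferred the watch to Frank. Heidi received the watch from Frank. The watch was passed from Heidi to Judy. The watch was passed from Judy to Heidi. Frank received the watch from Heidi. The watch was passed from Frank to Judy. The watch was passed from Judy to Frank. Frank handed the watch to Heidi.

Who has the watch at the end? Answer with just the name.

Tracking the watch through each event:
Start: Heidi has the watch.
After event 1: Judy has the watch.
After event 2: Frank has the watch.
After event 3: Heidi has the watch.
After event 4: Judy has the watch.
After event 5: Heidi has the watch.
After event 6: Frank has the watch.
After event 7: Judy has the watch.
After event 8: Frank has the watch.
After event 9: Heidi has the watch.

Answer: Heidi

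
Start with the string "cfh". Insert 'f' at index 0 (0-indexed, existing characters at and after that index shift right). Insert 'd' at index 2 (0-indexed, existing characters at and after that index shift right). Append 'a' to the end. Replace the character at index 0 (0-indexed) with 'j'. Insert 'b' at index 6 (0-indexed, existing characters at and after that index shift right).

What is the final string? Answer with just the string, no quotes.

Applying each edit step by step:
Start: "cfh"
Op 1 (insert 'f' at idx 0): "cfh" -> "fcfh"
Op 2 (insert 'd' at idx 2): "fcfh" -> "fcdfh"
Op 3 (append 'a'): "fcdfh" -> "fcdfha"
Op 4 (replace idx 0: 'f' -> 'j'): "fcdfha" -> "jcdfha"
Op 5 (insert 'b' at idx 6): "jcdfha" -> "jcdfhab"

Answer: jcdfhab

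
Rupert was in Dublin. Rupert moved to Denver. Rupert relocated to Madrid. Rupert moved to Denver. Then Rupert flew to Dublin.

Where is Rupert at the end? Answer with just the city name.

Tracking Rupert's location:
Start: Rupert is in Dublin.
After move 1: Dublin -> Denver. Rupert is in Denver.
After move 2: Denver -> Madrid. Rupert is in Madrid.
After move 3: Madrid -> Denver. Rupert is in Denver.
After move 4: Denver -> Dublin. Rupert is in Dublin.

Answer: Dublin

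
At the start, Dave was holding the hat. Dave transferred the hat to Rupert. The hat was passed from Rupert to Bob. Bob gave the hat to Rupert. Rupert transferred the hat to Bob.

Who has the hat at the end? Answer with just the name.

Tracking the hat through each event:
Start: Dave has the hat.
After event 1: Rupert has the hat.
After event 2: Bob has the hat.
After event 3: Rupert has the hat.
After event 4: Bob has the hat.

Answer: Bob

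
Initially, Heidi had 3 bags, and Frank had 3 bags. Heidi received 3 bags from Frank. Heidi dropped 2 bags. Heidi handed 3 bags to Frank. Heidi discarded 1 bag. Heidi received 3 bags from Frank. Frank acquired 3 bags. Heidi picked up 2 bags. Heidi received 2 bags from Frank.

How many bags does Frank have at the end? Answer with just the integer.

Answer: 1

Derivation:
Tracking counts step by step:
Start: Heidi=3, Frank=3
Event 1 (Frank -> Heidi, 3): Frank: 3 -> 0, Heidi: 3 -> 6. State: Heidi=6, Frank=0
Event 2 (Heidi -2): Heidi: 6 -> 4. State: Heidi=4, Frank=0
Event 3 (Heidi -> Frank, 3): Heidi: 4 -> 1, Frank: 0 -> 3. State: Heidi=1, Frank=3
Event 4 (Heidi -1): Heidi: 1 -> 0. State: Heidi=0, Frank=3
Event 5 (Frank -> Heidi, 3): Frank: 3 -> 0, Heidi: 0 -> 3. State: Heidi=3, Frank=0
Event 6 (Frank +3): Frank: 0 -> 3. State: Heidi=3, Frank=3
Event 7 (Heidi +2): Heidi: 3 -> 5. State: Heidi=5, Frank=3
Event 8 (Frank -> Heidi, 2): Frank: 3 -> 1, Heidi: 5 -> 7. State: Heidi=7, Frank=1

Frank's final count: 1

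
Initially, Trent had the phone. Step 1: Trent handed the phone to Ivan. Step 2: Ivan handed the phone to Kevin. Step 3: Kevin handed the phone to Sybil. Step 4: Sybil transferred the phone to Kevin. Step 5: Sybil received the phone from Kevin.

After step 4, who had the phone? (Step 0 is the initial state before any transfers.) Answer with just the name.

Tracking the phone holder through step 4:
After step 0 (start): Trent
After step 1: Ivan
After step 2: Kevin
After step 3: Sybil
After step 4: Kevin

At step 4, the holder is Kevin.

Answer: Kevin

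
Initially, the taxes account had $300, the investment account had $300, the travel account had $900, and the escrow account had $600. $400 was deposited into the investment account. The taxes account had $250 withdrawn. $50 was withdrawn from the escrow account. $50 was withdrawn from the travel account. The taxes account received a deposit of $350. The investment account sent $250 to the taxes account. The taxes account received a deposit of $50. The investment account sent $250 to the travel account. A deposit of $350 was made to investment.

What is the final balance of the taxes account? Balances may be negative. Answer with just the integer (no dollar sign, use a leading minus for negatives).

Answer: 700

Derivation:
Tracking account balances step by step:
Start: taxes=300, investment=300, travel=900, escrow=600
Event 1 (deposit 400 to investment): investment: 300 + 400 = 700. Balances: taxes=300, investment=700, travel=900, escrow=600
Event 2 (withdraw 250 from taxes): taxes: 300 - 250 = 50. Balances: taxes=50, investment=700, travel=900, escrow=600
Event 3 (withdraw 50 from escrow): escrow: 600 - 50 = 550. Balances: taxes=50, investment=700, travel=900, escrow=550
Event 4 (withdraw 50 from travel): travel: 900 - 50 = 850. Balances: taxes=50, investment=700, travel=850, escrow=550
Event 5 (deposit 350 to taxes): taxes: 50 + 350 = 400. Balances: taxes=400, investment=700, travel=850, escrow=550
Event 6 (transfer 250 investment -> taxes): investment: 700 - 250 = 450, taxes: 400 + 250 = 650. Balances: taxes=650, investment=450, travel=850, escrow=550
Event 7 (deposit 50 to taxes): taxes: 650 + 50 = 700. Balances: taxes=700, investment=450, travel=850, escrow=550
Event 8 (transfer 250 investment -> travel): investment: 450 - 250 = 200, travel: 850 + 250 = 1100. Balances: taxes=700, investment=200, travel=1100, escrow=550
Event 9 (deposit 350 to investment): investment: 200 + 350 = 550. Balances: taxes=700, investment=550, travel=1100, escrow=550

Final balance of taxes: 700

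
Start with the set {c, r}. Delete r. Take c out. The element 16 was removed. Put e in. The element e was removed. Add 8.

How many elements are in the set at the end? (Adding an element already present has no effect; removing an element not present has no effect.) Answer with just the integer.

Tracking the set through each operation:
Start: {c, r}
Event 1 (remove r): removed. Set: {c}
Event 2 (remove c): removed. Set: {}
Event 3 (remove 16): not present, no change. Set: {}
Event 4 (add e): added. Set: {e}
Event 5 (remove e): removed. Set: {}
Event 6 (add 8): added. Set: {8}

Final set: {8} (size 1)

Answer: 1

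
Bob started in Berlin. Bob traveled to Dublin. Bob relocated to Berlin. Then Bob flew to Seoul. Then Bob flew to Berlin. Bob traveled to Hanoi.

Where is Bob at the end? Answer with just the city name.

Tracking Bob's location:
Start: Bob is in Berlin.
After move 1: Berlin -> Dublin. Bob is in Dublin.
After move 2: Dublin -> Berlin. Bob is in Berlin.
After move 3: Berlin -> Seoul. Bob is in Seoul.
After move 4: Seoul -> Berlin. Bob is in Berlin.
After move 5: Berlin -> Hanoi. Bob is in Hanoi.

Answer: Hanoi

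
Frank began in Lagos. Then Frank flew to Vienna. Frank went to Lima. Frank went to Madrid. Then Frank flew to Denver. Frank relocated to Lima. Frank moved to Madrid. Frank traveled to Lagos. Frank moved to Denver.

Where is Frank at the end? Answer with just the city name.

Tracking Frank's location:
Start: Frank is in Lagos.
After move 1: Lagos -> Vienna. Frank is in Vienna.
After move 2: Vienna -> Lima. Frank is in Lima.
After move 3: Lima -> Madrid. Frank is in Madrid.
After move 4: Madrid -> Denver. Frank is in Denver.
After move 5: Denver -> Lima. Frank is in Lima.
After move 6: Lima -> Madrid. Frank is in Madrid.
After move 7: Madrid -> Lagos. Frank is in Lagos.
After move 8: Lagos -> Denver. Frank is in Denver.

Answer: Denver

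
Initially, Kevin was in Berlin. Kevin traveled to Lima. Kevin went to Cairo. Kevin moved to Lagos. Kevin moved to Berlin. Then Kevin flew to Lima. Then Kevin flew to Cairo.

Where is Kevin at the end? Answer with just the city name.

Answer: Cairo

Derivation:
Tracking Kevin's location:
Start: Kevin is in Berlin.
After move 1: Berlin -> Lima. Kevin is in Lima.
After move 2: Lima -> Cairo. Kevin is in Cairo.
After move 3: Cairo -> Lagos. Kevin is in Lagos.
After move 4: Lagos -> Berlin. Kevin is in Berlin.
After move 5: Berlin -> Lima. Kevin is in Lima.
After move 6: Lima -> Cairo. Kevin is in Cairo.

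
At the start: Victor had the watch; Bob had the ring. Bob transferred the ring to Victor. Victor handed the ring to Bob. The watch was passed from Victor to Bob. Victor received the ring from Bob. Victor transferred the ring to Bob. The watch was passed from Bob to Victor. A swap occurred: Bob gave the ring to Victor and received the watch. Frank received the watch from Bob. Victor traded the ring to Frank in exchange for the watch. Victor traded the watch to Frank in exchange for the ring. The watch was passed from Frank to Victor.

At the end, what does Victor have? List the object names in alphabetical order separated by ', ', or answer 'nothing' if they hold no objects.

Tracking all object holders:
Start: watch:Victor, ring:Bob
Event 1 (give ring: Bob -> Victor). State: watch:Victor, ring:Victor
Event 2 (give ring: Victor -> Bob). State: watch:Victor, ring:Bob
Event 3 (give watch: Victor -> Bob). State: watch:Bob, ring:Bob
Event 4 (give ring: Bob -> Victor). State: watch:Bob, ring:Victor
Event 5 (give ring: Victor -> Bob). State: watch:Bob, ring:Bob
Event 6 (give watch: Bob -> Victor). State: watch:Victor, ring:Bob
Event 7 (swap ring<->watch: now ring:Victor, watch:Bob). State: watch:Bob, ring:Victor
Event 8 (give watch: Bob -> Frank). State: watch:Frank, ring:Victor
Event 9 (swap ring<->watch: now ring:Frank, watch:Victor). State: watch:Victor, ring:Frank
Event 10 (swap watch<->ring: now watch:Frank, ring:Victor). State: watch:Frank, ring:Victor
Event 11 (give watch: Frank -> Victor). State: watch:Victor, ring:Victor

Final state: watch:Victor, ring:Victor
Victor holds: ring, watch.

Answer: ring, watch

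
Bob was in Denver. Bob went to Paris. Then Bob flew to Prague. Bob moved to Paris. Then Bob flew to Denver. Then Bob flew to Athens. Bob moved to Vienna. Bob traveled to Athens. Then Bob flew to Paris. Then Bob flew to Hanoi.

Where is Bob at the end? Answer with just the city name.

Answer: Hanoi

Derivation:
Tracking Bob's location:
Start: Bob is in Denver.
After move 1: Denver -> Paris. Bob is in Paris.
After move 2: Paris -> Prague. Bob is in Prague.
After move 3: Prague -> Paris. Bob is in Paris.
After move 4: Paris -> Denver. Bob is in Denver.
After move 5: Denver -> Athens. Bob is in Athens.
After move 6: Athens -> Vienna. Bob is in Vienna.
After move 7: Vienna -> Athens. Bob is in Athens.
After move 8: Athens -> Paris. Bob is in Paris.
After move 9: Paris -> Hanoi. Bob is in Hanoi.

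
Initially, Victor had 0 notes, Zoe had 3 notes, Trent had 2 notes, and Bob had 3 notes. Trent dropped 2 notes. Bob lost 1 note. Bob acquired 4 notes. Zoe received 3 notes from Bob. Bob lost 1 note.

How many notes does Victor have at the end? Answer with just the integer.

Tracking counts step by step:
Start: Victor=0, Zoe=3, Trent=2, Bob=3
Event 1 (Trent -2): Trent: 2 -> 0. State: Victor=0, Zoe=3, Trent=0, Bob=3
Event 2 (Bob -1): Bob: 3 -> 2. State: Victor=0, Zoe=3, Trent=0, Bob=2
Event 3 (Bob +4): Bob: 2 -> 6. State: Victor=0, Zoe=3, Trent=0, Bob=6
Event 4 (Bob -> Zoe, 3): Bob: 6 -> 3, Zoe: 3 -> 6. State: Victor=0, Zoe=6, Trent=0, Bob=3
Event 5 (Bob -1): Bob: 3 -> 2. State: Victor=0, Zoe=6, Trent=0, Bob=2

Victor's final count: 0

Answer: 0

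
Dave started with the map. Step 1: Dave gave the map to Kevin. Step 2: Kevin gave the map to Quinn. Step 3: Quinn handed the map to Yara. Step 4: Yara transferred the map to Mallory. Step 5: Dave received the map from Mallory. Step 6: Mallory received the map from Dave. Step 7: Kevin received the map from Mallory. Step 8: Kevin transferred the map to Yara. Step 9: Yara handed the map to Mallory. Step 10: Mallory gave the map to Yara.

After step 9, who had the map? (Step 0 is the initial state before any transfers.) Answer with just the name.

Tracking the map holder through step 9:
After step 0 (start): Dave
After step 1: Kevin
After step 2: Quinn
After step 3: Yara
After step 4: Mallory
After step 5: Dave
After step 6: Mallory
After step 7: Kevin
After step 8: Yara
After step 9: Mallory

At step 9, the holder is Mallory.

Answer: Mallory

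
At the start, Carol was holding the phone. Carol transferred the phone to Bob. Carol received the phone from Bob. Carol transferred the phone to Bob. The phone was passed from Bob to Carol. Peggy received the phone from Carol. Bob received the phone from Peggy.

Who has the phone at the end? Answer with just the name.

Tracking the phone through each event:
Start: Carol has the phone.
After event 1: Bob has the phone.
After event 2: Carol has the phone.
After event 3: Bob has the phone.
After event 4: Carol has the phone.
After event 5: Peggy has the phone.
After event 6: Bob has the phone.

Answer: Bob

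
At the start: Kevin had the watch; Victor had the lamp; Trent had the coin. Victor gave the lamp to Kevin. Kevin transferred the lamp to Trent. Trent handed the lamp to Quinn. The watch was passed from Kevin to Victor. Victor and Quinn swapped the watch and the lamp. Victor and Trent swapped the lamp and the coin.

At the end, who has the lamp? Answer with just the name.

Tracking all object holders:
Start: watch:Kevin, lamp:Victor, coin:Trent
Event 1 (give lamp: Victor -> Kevin). State: watch:Kevin, lamp:Kevin, coin:Trent
Event 2 (give lamp: Kevin -> Trent). State: watch:Kevin, lamp:Trent, coin:Trent
Event 3 (give lamp: Trent -> Quinn). State: watch:Kevin, lamp:Quinn, coin:Trent
Event 4 (give watch: Kevin -> Victor). State: watch:Victor, lamp:Quinn, coin:Trent
Event 5 (swap watch<->lamp: now watch:Quinn, lamp:Victor). State: watch:Quinn, lamp:Victor, coin:Trent
Event 6 (swap lamp<->coin: now lamp:Trent, coin:Victor). State: watch:Quinn, lamp:Trent, coin:Victor

Final state: watch:Quinn, lamp:Trent, coin:Victor
The lamp is held by Trent.

Answer: Trent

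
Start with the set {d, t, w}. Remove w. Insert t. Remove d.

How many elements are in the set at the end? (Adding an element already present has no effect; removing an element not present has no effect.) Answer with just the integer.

Tracking the set through each operation:
Start: {d, t, w}
Event 1 (remove w): removed. Set: {d, t}
Event 2 (add t): already present, no change. Set: {d, t}
Event 3 (remove d): removed. Set: {t}

Final set: {t} (size 1)

Answer: 1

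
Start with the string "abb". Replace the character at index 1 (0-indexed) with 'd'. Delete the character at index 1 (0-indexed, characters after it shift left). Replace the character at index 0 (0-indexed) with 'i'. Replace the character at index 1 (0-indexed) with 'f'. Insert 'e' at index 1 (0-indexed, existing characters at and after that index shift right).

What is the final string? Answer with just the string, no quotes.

Answer: ief

Derivation:
Applying each edit step by step:
Start: "abb"
Op 1 (replace idx 1: 'b' -> 'd'): "abb" -> "adb"
Op 2 (delete idx 1 = 'd'): "adb" -> "ab"
Op 3 (replace idx 0: 'a' -> 'i'): "ab" -> "ib"
Op 4 (replace idx 1: 'b' -> 'f'): "ib" -> "if"
Op 5 (insert 'e' at idx 1): "if" -> "ief"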